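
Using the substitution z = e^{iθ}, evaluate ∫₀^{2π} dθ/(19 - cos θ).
Call the integral J. The integrand is 2π-periodic and we integrate over a full period, so shifting θ does not change the value (θ → θ + π flips the sign of the trig term). Hence
  J = ∫₀^{2π} dθ/(19 + cos θ).
Put z = e^{iθ}: then cos θ = (z + 1/z)/2, dθ = dz/(iz), and z runs once counterclockwise around |z| = 1:
  J = ∮_{|z|=1} 1/(19 + (z + 1/z)/2) · dz/(iz) = (2/i) ∮_{|z|=1} dz/(z^2 + 38*z + 1).
The roots of z^2 + 38*z + 1 are z = (-19 ± sqrt(19^2 - 1^2)), with sqrt(360) = 6*sqrt(10); their product is 1, so only z₊ = -19 + 6*sqrt(10) lies inside the unit circle (z₋ = -19 - 6*sqrt(10) lies outside).
z₊ is a simple zero of q(z) = z^2 + 38*z + 1, so Res(1/q, z₊) = 1/q'(z₊) with q'(z) = 2*z + 38; and q'(z₊) = (z₊ - z₋) = 12*sqrt(10).
Therefore J = (2/i) · 2πi · 1/(12*sqrt(10)) = 2*pi/(6*sqrt(10)) = sqrt(10)*pi/30

Final answer: sqrt(10)*pi/30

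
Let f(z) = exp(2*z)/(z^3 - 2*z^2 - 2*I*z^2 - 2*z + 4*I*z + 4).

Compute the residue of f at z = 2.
(1/10 + I/5)*exp(4)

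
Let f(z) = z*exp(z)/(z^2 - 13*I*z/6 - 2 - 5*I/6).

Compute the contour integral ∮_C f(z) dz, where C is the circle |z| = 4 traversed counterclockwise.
pi*(-12/13 + 18*I/13)*exp(1 + 3*I/2) + pi*(12/13 + 8*I/13)*exp(-1 + 2*I/3)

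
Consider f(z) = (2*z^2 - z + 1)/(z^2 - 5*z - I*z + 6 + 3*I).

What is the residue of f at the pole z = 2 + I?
Write f(z) = P(z)/Q(z) with P(z) = 2*z^2 - z + 1 and Q(z) = z^2 - 5*z - I*z + 6 + 3*I.
The denominator factors as Q(z) = (z - 2 - I)*(z - 3), so z = 2 + I is a simple zero of Q and P is analytic there; z = 2 + I is therefore a simple pole and
  Res(f, z₀) = P(z₀)/Q'(z₀).

Q'(z) = 2*z - 5 - I, so Q'(2 + I) = -1 + I.
P(2 + I) = 5 + 7*I.

Res(f, 2 + I) = (5 + 7*I)/(-1 + I) = 1 - 6*I

Final answer: 1 - 6*I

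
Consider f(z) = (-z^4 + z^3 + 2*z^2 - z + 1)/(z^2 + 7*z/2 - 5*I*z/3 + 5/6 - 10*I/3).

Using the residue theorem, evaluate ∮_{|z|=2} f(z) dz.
pi*(1797/458 + 849*I/916)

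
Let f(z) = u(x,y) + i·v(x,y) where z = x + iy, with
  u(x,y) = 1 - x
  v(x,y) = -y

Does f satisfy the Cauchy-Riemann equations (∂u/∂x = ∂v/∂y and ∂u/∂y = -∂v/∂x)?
∂u/∂x = -1
∂v/∂y = -1
∂u/∂y = 0
∂v/∂x = 0
∂u/∂x = ∂v/∂y and ∂u/∂y = -∂v/∂x hold identically; f is analytic.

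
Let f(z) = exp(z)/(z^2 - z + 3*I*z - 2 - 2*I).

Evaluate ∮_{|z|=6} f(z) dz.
By the residue theorem, ∮_C f(z) dz = 2πi · (sum of the residues of f at the poles inside |z| = 6).

The denominator factors as (z - 1 + I)*(z + 2*I), so the singularities of f are simple poles at z = 1 - I, z = -2*I.
  |1 - I|² = 2 < 36 = 6², so this pole is inside the contour.
  |-2*I|² = 4 < 36 = 6², so this pole is inside the contour.

With P(z) = exp(z) and Q(z) = z^2 - z + 3*I*z - 2 - 2*I, each pole is simple, so Res(f, z₀) = P(z₀)/Q'(z₀) with Q'(z) = 2*z - 1 + 3*I.
  Res(f, 1 - I) = P(1 - I)/Q'(1 - I) = (exp(1 - I))/(1 + I) = (1/2 - I/2)*exp(1 - I)
  Res(f, -2*I) = P(-2*I)/Q'(-2*I) = (exp(-2*I))/(-1 - I) = (-1/2 + I/2)*exp(-2*I)

Sum of residues inside C: (1/2 - I/2)*exp(1 - I) + (-1/2 + I/2)*exp(-2*I)
∮_C f(z) dz = 2πi · ((1/2 - I/2)*exp(1 - I) + (-1/2 + I/2)*exp(-2*I)) = pi*(1 + I)*exp(1 - I) + pi*(-1 - I)*exp(-2*I)

Final answer: pi*(1 + I)*exp(1 - I) + pi*(-1 - I)*exp(-2*I)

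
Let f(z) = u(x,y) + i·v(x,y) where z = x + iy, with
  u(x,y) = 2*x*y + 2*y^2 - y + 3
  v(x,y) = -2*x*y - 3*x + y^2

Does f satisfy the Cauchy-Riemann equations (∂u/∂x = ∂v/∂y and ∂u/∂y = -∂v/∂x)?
∂u/∂x = 2*y
∂v/∂y = -2*x + 2*y
∂u/∂y = 2*x + 4*y - 1
∂v/∂x = -2*y - 3
∂u/∂x ≠ ∂v/∂y and ∂u/∂y ≠ -∂v/∂x; the Cauchy-Riemann equations are not satisfied, so f is not analytic.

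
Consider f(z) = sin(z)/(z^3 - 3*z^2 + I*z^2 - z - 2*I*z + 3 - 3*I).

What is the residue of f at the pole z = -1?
(-1/10 - I/20)*sin(1)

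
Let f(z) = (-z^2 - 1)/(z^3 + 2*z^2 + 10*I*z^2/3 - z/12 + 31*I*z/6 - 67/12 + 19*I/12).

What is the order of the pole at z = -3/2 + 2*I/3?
Factor the denominator:
  z^3 + 2*z^2 + 10*I*z^2/3 - z/12 + 31*I*z/6 - 67/12 + 19*I/12 = (z + 3/2 - 2*I/3)*(z - 1/2 + I)*(z + 1 + 3*I)

The numerator P(z) = -z^2 - 1 has P(-3/2 + 2*I/3) = -101/36 + 2*I ≠ 0, so no factor of (z + 3/2 - 2*I/3) cancels.
Near z = -3/2 + 2*I/3 we can therefore write f(z) = g(z)/(z + 3/2 - 2*I/3) with g analytic at -3/2 + 2*I/3 and g(-3/2 + 2*I/3) ≠ 0 (g is the numerator divided by the remaining denominator factors).

Hence z = -3/2 + 2*I/3 is a pole of order 1.

Final answer: 1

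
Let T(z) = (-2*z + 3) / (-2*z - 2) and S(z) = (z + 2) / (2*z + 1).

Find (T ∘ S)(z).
(-4*z + 1)/(6*z + 6)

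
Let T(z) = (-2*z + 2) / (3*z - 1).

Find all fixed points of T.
{-1, 2/3}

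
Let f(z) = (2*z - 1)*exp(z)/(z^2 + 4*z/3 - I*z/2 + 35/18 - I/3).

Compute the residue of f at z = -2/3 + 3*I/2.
Write f(z) = P(z)/Q(z) with P(z) = (2*z - 1)*exp(z) and Q(z) = z^2 + 4*z/3 - I*z/2 + 35/18 - I/3.
The denominator factors as Q(z) = (z + 2/3 - 3*I/2)*(z + 2/3 + I), so z = -2/3 + 3*I/2 is a simple zero of Q and P is analytic there; z = -2/3 + 3*I/2 is therefore a simple pole and
  Res(f, z₀) = P(z₀)/Q'(z₀).

Q'(z) = 2*z + 4/3 - I/2, so Q'(-2/3 + 3*I/2) = 5*I/2.
P(-2/3 + 3*I/2) = (-7/3 + 3*I)*exp(-2/3 + 3*I/2).

Res(f, -2/3 + 3*I/2) = ((-7/3 + 3*I)*exp(-2/3 + 3*I/2))/(5*I/2) = (6/5 + 14*I/15)*exp(-2/3 + 3*I/2)

Final answer: (6/5 + 14*I/15)*exp(-2/3 + 3*I/2)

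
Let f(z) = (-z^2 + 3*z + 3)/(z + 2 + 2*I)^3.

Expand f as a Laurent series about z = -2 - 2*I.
Put w = z - (-2 - 2*I), i.e. z = w - 2 - 2*I. The denominator is w^3, so it suffices to rewrite the numerator in powers of w.

P(z) = -z^2 + 3*z + 3
P(w - 2 - 2*I) = -3 - 14*I + (7 + 4*I)*w - w^2

Dividing each term by w^3:
  f = (-3 - 14*I)/w^3 + (7 + 4*I)/w^2 - 1/w

Substituting back w = z + 2 + 2*I:
  f(z) = (-3 - 14*I)/(z + 2 + 2*I)^3 + (7 + 4*I)/(z + 2 + 2*I)^2 - 1/(z + 2 + 2*I)

The series is finite because the numerator is a polynomial; the negative powers form the principal part, and the coefficient of 1/(z + 2 + 2*I) gives Res(f, -2 - 2*I) = -1.

Final answer: (-3 - 14*I)/(z + 2 + 2*I)^3 + (7 + 4*I)/(z + 2 + 2*I)^2 - 1/(z + 2 + 2*I)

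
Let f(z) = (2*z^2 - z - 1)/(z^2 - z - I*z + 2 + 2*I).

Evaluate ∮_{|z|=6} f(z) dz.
By the residue theorem, ∮_C f(z) dz = 2πi · (sum of the residues of f at the poles inside |z| = 6).

The denominator factors as (z - 2*I)*(z - 1 + I), so the singularities of f are simple poles at z = 2*I, z = 1 - I.
  |2*I|² = 4 < 36 = 6², so this pole is inside the contour.
  |1 - I|² = 2 < 36 = 6², so this pole is inside the contour.

With P(z) = 2*z^2 - z - 1 and Q(z) = z^2 - z - I*z + 2 + 2*I, each pole is simple, so Res(f, z₀) = P(z₀)/Q'(z₀) with Q'(z) = 2*z - 1 - I.
  Res(f, 2*I) = P(2*I)/Q'(2*I) = (-9 - 2*I)/(-1 + 3*I) = 3/10 + 29*I/10
  Res(f, 1 - I) = P(1 - I)/Q'(1 - I) = (-2 - 3*I)/(1 - 3*I) = 7/10 - 9*I/10

Sum of residues inside C: 1 + 2*I
∮_C f(z) dz = 2πi · (1 + 2*I) = pi*(-4 + 2*I)

Final answer: pi*(-4 + 2*I)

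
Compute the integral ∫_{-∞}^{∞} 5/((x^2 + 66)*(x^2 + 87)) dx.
5*pi*(-22*sqrt(87) + 29*sqrt(66))/40194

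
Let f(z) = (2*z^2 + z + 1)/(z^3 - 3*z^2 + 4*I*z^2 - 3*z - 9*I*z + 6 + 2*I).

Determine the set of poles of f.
The singularities of f are the zeros of the denominator. Factoring,
  z^3 - 3*z^2 + 4*I*z^2 - 3*z - 9*I*z + 6 + 2*I = (z - 2 + I)*(z + 2*I)*(z - 1 + I)
so the candidates are z = 2 - I, z = -2*I, z = 1 - I.

Check the numerator P(z) = 2*z^2 + z + 1 at each one:
  P(2 - I) = 9 - 9*I ≠ 0, so z = 2 - I is a (simple) pole.
  P(-2*I) = -7 - 2*I ≠ 0, so z = -2*I is a (simple) pole.
  P(1 - I) = 2 - 5*I ≠ 0, so z = 1 - I is a (simple) pole.

Poles of f: {-2*I, 1 - I, 2 - I}

Final answer: {-2*I, 1 - I, 2 - I}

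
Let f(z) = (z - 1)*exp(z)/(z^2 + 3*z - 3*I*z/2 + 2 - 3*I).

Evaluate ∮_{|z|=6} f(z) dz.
By the residue theorem, ∮_C f(z) dz = 2πi · (sum of the residues of f at the poles inside |z| = 6).

The denominator factors as (z + 1 - 3*I/2)*(z + 2), so the singularities of f are simple poles at z = -1 + 3*I/2, z = -2.
  |-1 + 3*I/2|² = 13/4 < 36 = 6², so this pole is inside the contour.
  |-2|² = 4 < 36 = 6², so this pole is inside the contour.

With P(z) = (z - 1)*exp(z) and Q(z) = z^2 + 3*z - 3*I*z/2 + 2 - 3*I, each pole is simple, so Res(f, z₀) = P(z₀)/Q'(z₀) with Q'(z) = 2*z + 3 - 3*I/2.
  Res(f, -1 + 3*I/2) = P(-1 + 3*I/2)/Q'(-1 + 3*I/2) = ((-2 + 3*I/2)*exp(-1 + 3*I/2))/(1 + 3*I/2) = (1/13 + 18*I/13)*exp(-1 + 3*I/2)
  Res(f, -2) = P(-2)/Q'(-2) = (-3*exp(-2))/(-1 - 3*I/2) = (12/13 - 18*I/13)*exp(-2)

Sum of residues inside C: (12/13 - 18*I/13)*exp(-2) + (1/13 + 18*I/13)*exp(-1 + 3*I/2)
∮_C f(z) dz = 2πi · ((12/13 - 18*I/13)*exp(-2) + (1/13 + 18*I/13)*exp(-1 + 3*I/2)) = pi*(-36/13 + 2*I/13)*exp(-1 + 3*I/2) + pi*(36/13 + 24*I/13)*exp(-2)

Final answer: pi*(-36/13 + 2*I/13)*exp(-1 + 3*I/2) + pi*(36/13 + 24*I/13)*exp(-2)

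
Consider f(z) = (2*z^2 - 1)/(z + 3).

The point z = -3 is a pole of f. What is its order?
Factor the denominator:
  z + 3 = (z + 3)

The numerator P(z) = 2*z^2 - 1 has P(-3) = 17 ≠ 0, so no factor of (z + 3) cancels.
Near z = -3 we can therefore write f(z) = g(z)/(z + 3) with g analytic at -3 and g(-3) ≠ 0 (g is just the numerator).

Hence z = -3 is a pole of order 1.

Final answer: 1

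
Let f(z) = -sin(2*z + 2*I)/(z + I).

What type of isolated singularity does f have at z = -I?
Let u = z + I. The argument of sin is 2*z + 2*I = 2u, so
  f = -sin(2u)/u = -((2u) - (2u)^3/6 + ...)/u = -2 + (4/3)*u^2 - ...
The Laurent expansion about u = 0 has no negative powers; equivalently lim_{z→-I} f(z) = -2 exists and is finite.
So the singularity is removable.

Final answer: removable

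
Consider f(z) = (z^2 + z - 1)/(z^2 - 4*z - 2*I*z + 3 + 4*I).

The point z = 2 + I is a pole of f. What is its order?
Factor the denominator:
  z^2 - 4*z - 2*I*z + 3 + 4*I = (z - 2 - I)^2

The numerator P(z) = z^2 + z - 1 has P(2 + I) = 4 + 5*I ≠ 0, so no factor of (z - 2 - I) cancels.
Near z = 2 + I we can therefore write f(z) = g(z)/(z - 2 - I)^2 with g analytic at 2 + I and g(2 + I) ≠ 0 (g is just the numerator).

Hence z = 2 + I is a pole of order 2.

Final answer: 2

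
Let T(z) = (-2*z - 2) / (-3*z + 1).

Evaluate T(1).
Substitute z = 1:
  numerator:   -2*(1) - 2 = -4
  denominator: -3*(1) + 1 = -2
T(1) = (-4)/(-2) = 2

Final answer: 2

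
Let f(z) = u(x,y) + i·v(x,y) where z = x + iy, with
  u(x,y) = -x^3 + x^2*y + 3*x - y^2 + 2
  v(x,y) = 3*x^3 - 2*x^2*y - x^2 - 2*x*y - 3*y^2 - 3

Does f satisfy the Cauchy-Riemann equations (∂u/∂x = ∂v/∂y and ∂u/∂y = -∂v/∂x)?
∂u/∂x = -3*x^2 + 2*x*y + 3
∂v/∂y = -2*x^2 - 2*x - 6*y
∂u/∂y = x^2 - 2*y
∂v/∂x = 9*x^2 - 4*x*y - 2*x - 2*y
∂u/∂x ≠ ∂v/∂y and ∂u/∂y ≠ -∂v/∂x; the Cauchy-Riemann equations are not satisfied, so f is not analytic.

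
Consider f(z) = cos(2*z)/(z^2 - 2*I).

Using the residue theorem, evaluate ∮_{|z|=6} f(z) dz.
By the residue theorem, ∮_C f(z) dz = 2πi · (sum of the residues of f at the poles inside |z| = 6).

The denominator factors as (z - 1 - I)*(z + 1 + I), so the singularities of f are simple poles at z = 1 + I, z = -1 - I.
  |1 + I|² = 2 < 36 = 6², so this pole is inside the contour.
  |-1 - I|² = 2 < 36 = 6², so this pole is inside the contour.

With P(z) = cos(2*z) and Q(z) = z^2 - 2*I, each pole is simple, so Res(f, z₀) = P(z₀)/Q'(z₀) with Q'(z) = 2*z.
  Res(f, 1 + I) = P(1 + I)/Q'(1 + I) = (cos(2 + 2*I))/(2 + 2*I) = (1/4 - I/4)*cos(2 + 2*I)
  Res(f, -1 - I) = P(-1 - I)/Q'(-1 - I) = (cos(2 + 2*I))/(-2 - 2*I) = (-1/4 + I/4)*cos(2 + 2*I)

Sum of residues inside C: 0
∮_C f(z) dz = 2πi · (0) = 0

Final answer: 0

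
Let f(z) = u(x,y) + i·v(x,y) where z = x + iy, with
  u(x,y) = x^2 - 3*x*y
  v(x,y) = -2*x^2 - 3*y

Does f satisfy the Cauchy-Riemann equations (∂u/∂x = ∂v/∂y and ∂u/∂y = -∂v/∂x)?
∂u/∂x = 2*x - 3*y
∂v/∂y = -3
∂u/∂y = -3*x
∂v/∂x = -4*x
∂u/∂x ≠ ∂v/∂y and ∂u/∂y ≠ -∂v/∂x; the Cauchy-Riemann equations are not satisfied, so f is not analytic.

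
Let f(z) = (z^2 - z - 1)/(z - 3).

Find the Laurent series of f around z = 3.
Put w = z - (3), i.e. z = w + 3. The denominator is w, so it suffices to rewrite the numerator in powers of w.

P(z) = z^2 - z - 1
P(w + 3) = 5 + 5*w + w^2

Dividing each term by w:
  f = 5/w + 5 + w

Substituting back w = z - 3:
  f(z) = 5/(z - 3) + 5 + (z - 3)

The series is finite because the numerator is a polynomial; the negative powers form the principal part, and the coefficient of 1/(z - 3) gives Res(f, 3) = 5.

Final answer: 5/(z - 3) + 5 + (z - 3)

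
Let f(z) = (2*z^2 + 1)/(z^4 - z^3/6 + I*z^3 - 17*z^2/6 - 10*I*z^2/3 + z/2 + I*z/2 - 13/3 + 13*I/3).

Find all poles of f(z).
The singularities of f are the zeros of the denominator. Factoring,
  z^4 - z^3/6 + I*z^3 - 17*z^2/6 - 10*I*z^2/3 + z/2 + I*z/2 - 13/3 + 13*I/3 = (z - 2/3 - I)*(z - 2)*(z + 1 + I)*(z + 3/2 + I)
so the candidates are z = 2/3 + I, z = 2, z = -1 - I, z = -3/2 - I.

Check the numerator P(z) = 2*z^2 + 1 at each one:
  P(2/3 + I) = -1/9 + 8*I/3 ≠ 0, so z = 2/3 + I is a (simple) pole.
  P(2) = 9 ≠ 0, so z = 2 is a (simple) pole.
  P(-1 - I) = 1 + 4*I ≠ 0, so z = -1 - I is a (simple) pole.
  P(-3/2 - I) = 7/2 + 6*I ≠ 0, so z = -3/2 - I is a (simple) pole.

Poles of f: {-3/2 - I, -1 - I, 2/3 + I, 2}

Final answer: {-3/2 - I, -1 - I, 2/3 + I, 2}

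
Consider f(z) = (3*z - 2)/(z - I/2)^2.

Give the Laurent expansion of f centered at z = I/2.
Put w = z - (I/2), i.e. z = w + I/2. The denominator is w^2, so it suffices to rewrite the numerator in powers of w.

P(z) = 3*z - 2
P(w + I/2) = -2 + 3*I/2 + 3*w

Dividing each term by w^2:
  f = (-2 + 3*I/2)/w^2 + 3/w

Substituting back w = z - I/2:
  f(z) = (-2 + 3*I/2)/(z - I/2)^2 + 3/(z - I/2)

The series is finite because the numerator is a polynomial; the negative powers form the principal part, and the coefficient of 1/(z - I/2) gives Res(f, I/2) = 3.

Final answer: (-2 + 3*I/2)/(z - I/2)^2 + 3/(z - I/2)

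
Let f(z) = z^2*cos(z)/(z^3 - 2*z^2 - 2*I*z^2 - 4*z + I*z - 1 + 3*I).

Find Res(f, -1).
(3/34 - 5*I/34)*cos(1)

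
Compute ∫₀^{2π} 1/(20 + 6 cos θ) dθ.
Let J = ∫₀^{2π} dθ/(20 + 6 cos θ).
Put z = e^{iθ}: then cos θ = (z + 1/z)/2, dθ = dz/(iz), and z runs once counterclockwise around |z| = 1:
  J = ∮_{|z|=1} 1/(20 + 6*(z + 1/z)/2) · dz/(iz) = (2/i) ∮_{|z|=1} dz/(6*z^2 + 40*z + 6).
The roots of 6*z^2 + 40*z + 6 are z = (-20 ± sqrt(20^2 - 6^2))/6, with sqrt(364) = 2*sqrt(91); their product is 1, so only z₊ = -10/3 + sqrt(91)/3 lies inside the unit circle (z₋ = -10/3 - sqrt(91)/3 lies outside).
z₊ is a simple zero of q(z) = 6*z^2 + 40*z + 6, so Res(1/q, z₊) = 1/q'(z₊) with q'(z) = 12*z + 40; and q'(z₊) = 6*(z₊ - z₋) = 4*sqrt(91).
Therefore J = (2/i) · 2πi · 1/(4*sqrt(91)) = 2*pi/(2*sqrt(91)) = sqrt(91)*pi/91

Final answer: sqrt(91)*pi/91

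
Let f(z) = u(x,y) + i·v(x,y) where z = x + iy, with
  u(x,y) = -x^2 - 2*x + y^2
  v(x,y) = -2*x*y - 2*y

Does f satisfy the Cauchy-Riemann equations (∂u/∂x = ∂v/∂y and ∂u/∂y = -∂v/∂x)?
∂u/∂x = -2*x - 2
∂v/∂y = -2*x - 2
∂u/∂y = 2*y
∂v/∂x = -2*y
∂u/∂x = ∂v/∂y and ∂u/∂y = -∂v/∂x hold identically; f is analytic.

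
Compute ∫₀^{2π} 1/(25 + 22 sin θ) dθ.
Call the integral J. The integrand is 2π-periodic and we integrate over a full period, so shifting θ does not change the value (θ → θ + π/2 turns sin θ into cos θ). Hence
  J = ∫₀^{2π} dθ/(25 + 22 cos θ).
Put z = e^{iθ}: then cos θ = (z + 1/z)/2, dθ = dz/(iz), and z runs once counterclockwise around |z| = 1:
  J = ∮_{|z|=1} 1/(25 + 22*(z + 1/z)/2) · dz/(iz) = (2/i) ∮_{|z|=1} dz/(22*z^2 + 50*z + 22).
The roots of 22*z^2 + 50*z + 22 are z = (-25 ± sqrt(25^2 - 22^2))/22, with sqrt(141) = sqrt(141); their product is 1, so only z₊ = -25/22 + sqrt(141)/22 lies inside the unit circle (z₋ = -25/22 - sqrt(141)/22 lies outside).
z₊ is a simple zero of q(z) = 22*z^2 + 50*z + 22, so Res(1/q, z₊) = 1/q'(z₊) with q'(z) = 44*z + 50; and q'(z₊) = 22*(z₊ - z₋) = 2*sqrt(141).
Therefore J = (2/i) · 2πi · 1/(2*sqrt(141)) = 2*pi/(sqrt(141)) = 2*sqrt(141)*pi/141

Final answer: 2*sqrt(141)*pi/141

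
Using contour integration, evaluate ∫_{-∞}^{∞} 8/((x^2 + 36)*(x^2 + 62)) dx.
Let f(z) = 8/((z^2 + 36)*(z^2 + 62)). The denominator has no real zeros and deg Q - deg P = 4 ≥ 2, so the integral of f over the upper semicircle |z| = R tends to 0 as R → ∞. Closing the contour in the upper half-plane,
  ∫_{-∞}^{∞} f(x) dx = 2πi · Σ Res(f, z_k)  over the poles with Im z_k > 0.

Zeros of the denominator: z^2 + 62 = 0 gives z = ±sqrt(62)*I; z^2 + 36 = 0 gives z = ±6*I.
Upper half-plane: z = 6*I, z = sqrt(62)*I (simple).

Each pole is a simple zero of Q(z) = z^4 + 98*z^2 + 2232, so Res(f, z₀) = P(z₀)/Q'(z₀) with P(z) = 8, Q'(z) = 4*z^3 + 196*z:
  Res(f, 6*I) = (8)/(312*I) = -I/39
  Res(f, sqrt(62)*I) = (8)/(-52*sqrt(62)*I) = sqrt(62)*I/403

Sum of residues: I*(-31 + 3*sqrt(62))/1209
∫_{-∞}^{∞} f(x) dx = 2πi · (I*(-31 + 3*sqrt(62))/1209) = 2*pi*(31 - 3*sqrt(62))/1209

Final answer: 2*pi*(31 - 3*sqrt(62))/1209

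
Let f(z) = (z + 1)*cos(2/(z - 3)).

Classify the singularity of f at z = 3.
Let u = z - 3. Then
  cos(2/u) = Σ_{k≥0} (-1)^k (2)^(2k)/((2k)!·u^(2k)) = 1 - 2/u^2 + 2/(3*u^4) + ...
which has infinitely many negative powers of u, so cos(2/(z - 3)) has an essential singularity at z = 3.
The extra factor z + 1 is a nonzero polynomial; if the product had at most a pole at z = 3, dividing by that polynomial would leave cos(2/(z - 3)) with at most a pole too — contradiction. (Equivalently, the product's Laurent series still has infinitely many negative powers.)
So the singularity is essential.

Final answer: essential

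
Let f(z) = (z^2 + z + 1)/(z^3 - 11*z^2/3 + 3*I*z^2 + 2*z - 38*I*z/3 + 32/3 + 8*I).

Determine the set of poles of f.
The singularities of f are the zeros of the denominator. Factoring,
  z^3 - 11*z^2/3 + 3*I*z^2 + 2*z - 38*I*z/3 + 32/3 + 8*I = (z + 2*I)*(z - 3 - I)*(z - 2/3 + 2*I)
so the candidates are z = -2*I, z = 3 + I, z = 2/3 - 2*I.

Check the numerator P(z) = z^2 + z + 1 at each one:
  P(-2*I) = -3 - 2*I ≠ 0, so z = -2*I is a (simple) pole.
  P(3 + I) = 12 + 7*I ≠ 0, so z = 3 + I is a (simple) pole.
  P(2/3 - 2*I) = -17/9 - 14*I/3 ≠ 0, so z = 2/3 - 2*I is a (simple) pole.

Poles of f: {-2*I, 2/3 - 2*I, 3 + I}

Final answer: {-2*I, 2/3 - 2*I, 3 + I}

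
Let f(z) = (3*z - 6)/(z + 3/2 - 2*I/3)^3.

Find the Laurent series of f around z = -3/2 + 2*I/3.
(-21/2 + 2*I)/(z + 3/2 - 2*I/3)^3 + 3/(z + 3/2 - 2*I/3)^2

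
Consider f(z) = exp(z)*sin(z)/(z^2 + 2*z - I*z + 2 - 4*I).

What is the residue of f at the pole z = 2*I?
(3/13 + 2*I/13)*exp(2*I)*sinh(2)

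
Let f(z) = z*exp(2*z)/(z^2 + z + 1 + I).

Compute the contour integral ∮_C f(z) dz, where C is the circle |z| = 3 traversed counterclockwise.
By the residue theorem, ∮_C f(z) dz = 2πi · (sum of the residues of f at the poles inside |z| = 3).

The denominator factors as (z + I)*(z + 1 - I), so the singularities of f are simple poles at z = -I, z = -1 + I.
  |-I|² = 1 < 9 = 3², so this pole is inside the contour.
  |-1 + I|² = 2 < 9 = 3², so this pole is inside the contour.

With P(z) = z*exp(2*z) and Q(z) = z^2 + z + 1 + I, each pole is simple, so Res(f, z₀) = P(z₀)/Q'(z₀) with Q'(z) = 2*z + 1.
  Res(f, -I) = P(-I)/Q'(-I) = (-I*exp(-2*I))/(1 - 2*I) = (2/5 - I/5)*exp(-2*I)
  Res(f, -1 + I) = P(-1 + I)/Q'(-1 + I) = ((-1 + I)*exp(-2 + 2*I))/(-1 + 2*I) = (3/5 + I/5)*exp(-2 + 2*I)

Sum of residues inside C: (2/5 - I/5)*exp(-2*I) + (3/5 + I/5)*exp(-2 + 2*I)
∮_C f(z) dz = 2πi · ((2/5 - I/5)*exp(-2*I) + (3/5 + I/5)*exp(-2 + 2*I)) = pi*(2/5 + 4*I/5)*exp(-2*I) + pi*(-2/5 + 6*I/5)*exp(-2 + 2*I)

Final answer: pi*(2/5 + 4*I/5)*exp(-2*I) + pi*(-2/5 + 6*I/5)*exp(-2 + 2*I)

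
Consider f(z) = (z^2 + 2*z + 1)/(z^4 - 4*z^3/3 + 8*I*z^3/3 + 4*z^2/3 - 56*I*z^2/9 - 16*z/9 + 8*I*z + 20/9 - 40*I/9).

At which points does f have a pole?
The singularities of f are the zeros of the denominator. Factoring,
  z^4 - 4*z^3/3 + 8*I*z^3/3 + 4*z^2/3 - 56*I*z^2/9 - 16*z/9 + 8*I*z + 20/9 - 40*I/9 = (z - 1 + I)*(z - 1 - I/3)*(z + 1 + 3*I)*(z - 1/3 - I)
so the candidates are z = 1 - I, z = 1 + I/3, z = -1 - 3*I, z = 1/3 + I.

Check the numerator P(z) = z^2 + 2*z + 1 at each one:
  P(1 - I) = 3 - 4*I ≠ 0, so z = 1 - I is a (simple) pole.
  P(1 + I/3) = 35/9 + 4*I/3 ≠ 0, so z = 1 + I/3 is a (simple) pole.
  P(-1 - 3*I) = -9 ≠ 0, so z = -1 - 3*I is a (simple) pole.
  P(1/3 + I) = 7/9 + 8*I/3 ≠ 0, so z = 1/3 + I is a (simple) pole.

Poles of f: {-1 - 3*I, 1/3 + I, 1 - I, 1 + I/3}

Final answer: {-1 - 3*I, 1/3 + I, 1 - I, 1 + I/3}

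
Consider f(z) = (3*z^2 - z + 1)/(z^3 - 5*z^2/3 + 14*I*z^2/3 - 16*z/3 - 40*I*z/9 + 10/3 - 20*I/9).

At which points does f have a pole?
The singularities of f are the zeros of the denominator. Factoring,
  z^3 - 5*z^2/3 + 14*I*z^2/3 - 16*z/3 - 40*I*z/9 + 10/3 - 20*I/9 = (z - 1 + 3*I)*(z + 1/3 + I)*(z - 1 + 2*I/3)
so the candidates are z = 1 - 3*I, z = -1/3 - I, z = 1 - 2*I/3.

Check the numerator P(z) = 3*z^2 - z + 1 at each one:
  P(1 - 3*I) = -24 - 15*I ≠ 0, so z = 1 - 3*I is a (simple) pole.
  P(-1/3 - I) = -4/3 + 3*I ≠ 0, so z = -1/3 - I is a (simple) pole.
  P(1 - 2*I/3) = 5/3 - 10*I/3 ≠ 0, so z = 1 - 2*I/3 is a (simple) pole.

Poles of f: {-1/3 - I, 1 - 3*I, 1 - 2*I/3}

Final answer: {-1/3 - I, 1 - 3*I, 1 - 2*I/3}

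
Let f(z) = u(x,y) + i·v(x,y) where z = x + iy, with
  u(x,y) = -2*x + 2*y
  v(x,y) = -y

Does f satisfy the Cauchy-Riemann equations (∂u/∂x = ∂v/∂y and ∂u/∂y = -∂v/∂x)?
∂u/∂x = -2
∂v/∂y = -1
∂u/∂y = 2
∂v/∂x = 0
∂u/∂x ≠ ∂v/∂y and ∂u/∂y ≠ -∂v/∂x; the Cauchy-Riemann equations are not satisfied, so f is not analytic.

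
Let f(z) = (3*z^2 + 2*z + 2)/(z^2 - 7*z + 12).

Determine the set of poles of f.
{3, 4}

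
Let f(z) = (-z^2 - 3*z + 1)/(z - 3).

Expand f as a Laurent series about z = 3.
-17/(z - 3) - 9 - (z - 3)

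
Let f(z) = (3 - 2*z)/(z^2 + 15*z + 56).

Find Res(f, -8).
Write f(z) = P(z)/Q(z) with P(z) = 3 - 2*z and Q(z) = z^2 + 15*z + 56.
The denominator factors as Q(z) = (z + 8)*(z + 7), so z = -8 is a simple zero of Q and P is analytic there; z = -8 is therefore a simple pole and
  Res(f, z₀) = P(z₀)/Q'(z₀).

Q'(z) = 2*z + 15, so Q'(-8) = -1.
P(-8) = 19.

Res(f, -8) = (19)/(-1) = -19

Final answer: -19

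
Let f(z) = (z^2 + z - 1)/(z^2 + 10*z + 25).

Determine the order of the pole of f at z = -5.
Factor the denominator:
  z^2 + 10*z + 25 = (z + 5)^2

The numerator P(z) = z^2 + z - 1 has P(-5) = 19 ≠ 0, so no factor of (z + 5) cancels.
Near z = -5 we can therefore write f(z) = g(z)/(z + 5)^2 with g analytic at -5 and g(-5) ≠ 0 (g is just the numerator).

Hence z = -5 is a pole of order 2.

Final answer: 2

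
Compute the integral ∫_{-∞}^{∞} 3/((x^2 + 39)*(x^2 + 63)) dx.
Let f(z) = 3/((z^2 + 39)*(z^2 + 63)). The denominator has no real zeros and deg Q - deg P = 4 ≥ 2, so the integral of f over the upper semicircle |z| = R tends to 0 as R → ∞. Closing the contour in the upper half-plane,
  ∫_{-∞}^{∞} f(x) dx = 2πi · Σ Res(f, z_k)  over the poles with Im z_k > 0.

Zeros of the denominator: z^2 + 39 = 0 gives z = ±sqrt(39)*I; z^2 + 63 = 0 gives z = ±3*sqrt(7)*I.
Upper half-plane: z = sqrt(39)*I, z = 3*sqrt(7)*I (simple).

Each pole is a simple zero of Q(z) = z^4 + 102*z^2 + 2457, so Res(f, z₀) = P(z₀)/Q'(z₀) with P(z) = 3, Q'(z) = 4*z^3 + 204*z:
  Res(f, sqrt(39)*I) = (3)/(48*sqrt(39)*I) = -sqrt(39)*I/624
  Res(f, 3*sqrt(7)*I) = (3)/(-144*sqrt(7)*I) = sqrt(7)*I/336

Sum of residues: I*(-sqrt(39)/624 + sqrt(7)/336)
∫_{-∞}^{∞} f(x) dx = 2πi · (I*(-sqrt(39)/624 + sqrt(7)/336)) = pi*(-13*sqrt(7) + 7*sqrt(39))/2184

Final answer: pi*(-13*sqrt(7) + 7*sqrt(39))/2184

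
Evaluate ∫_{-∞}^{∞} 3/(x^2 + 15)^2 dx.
Let f(z) = 3/(z^2 + 15)^2. The denominator has no real zeros and deg Q - deg P = 4 ≥ 2, so the integral of f over the upper semicircle |z| = R tends to 0 as R → ∞. Closing the contour in the upper half-plane,
  ∫_{-∞}^{∞} f(x) dx = 2πi · Σ Res(f, z_k)  over the poles with Im z_k > 0.

Zeros of the denominator: z^2 + 15 = 0 gives z = ±sqrt(15)*I.
Upper half-plane: z = sqrt(15)*I (a pole of order 2).

Write f(z) = g(z)/(z - sqrt(15)*I)^2 with g(z) = 3/(z + sqrt(15)*I)^2. For a double pole, Res(f, z₀) = g'(z₀):
  g'(z) = -6/(z + sqrt(15)*I)^3
  Res(f, sqrt(15)*I) = g'(sqrt(15)*I) = -sqrt(15)*I/300

∫_{-∞}^{∞} f(x) dx = 2πi · (-sqrt(15)*I/300) = sqrt(15)*pi/150

Final answer: sqrt(15)*pi/150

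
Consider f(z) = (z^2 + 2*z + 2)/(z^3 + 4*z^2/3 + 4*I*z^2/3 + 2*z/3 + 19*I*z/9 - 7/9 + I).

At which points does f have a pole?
{-1 + 2*I/3, -1/3 - I, -I}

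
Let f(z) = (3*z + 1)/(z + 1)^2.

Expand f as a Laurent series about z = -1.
Put w = z - (-1), i.e. z = w - 1. The denominator is w^2, so it suffices to rewrite the numerator in powers of w.

P(z) = 3*z + 1
P(w - 1) = -2 + 3*w

Dividing each term by w^2:
  f = -2/w^2 + 3/w

Substituting back w = z + 1:
  f(z) = -2/(z + 1)^2 + 3/(z + 1)

The series is finite because the numerator is a polynomial; the negative powers form the principal part, and the coefficient of 1/(z + 1) gives Res(f, -1) = 3.

Final answer: -2/(z + 1)^2 + 3/(z + 1)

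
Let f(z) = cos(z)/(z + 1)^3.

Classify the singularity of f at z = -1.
Write f(z) = g(z)/(z + 1)^3 with g(z) = cos(z).
g is entire and g(-1) = cos(1) ≠ 0, so no factor of (z + 1) cancels: the Laurent expansion of f about z = -1 starts at the power -3, i.e. lim_{z→z₀} (z - z₀)^3 f(z) = cos(1) is finite and nonzero.
So z = -1 is a pole of order 3.

Final answer: pole of order 3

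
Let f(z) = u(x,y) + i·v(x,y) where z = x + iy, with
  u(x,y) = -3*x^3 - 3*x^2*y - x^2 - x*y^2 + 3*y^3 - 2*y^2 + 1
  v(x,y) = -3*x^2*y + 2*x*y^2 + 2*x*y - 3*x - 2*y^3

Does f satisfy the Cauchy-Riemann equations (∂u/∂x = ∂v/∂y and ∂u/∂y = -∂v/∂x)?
∂u/∂x = -9*x^2 - 6*x*y - 2*x - y^2
∂v/∂y = -3*x^2 + 4*x*y + 2*x - 6*y^2
∂u/∂y = -3*x^2 - 2*x*y + 9*y^2 - 4*y
∂v/∂x = -6*x*y + 2*y^2 + 2*y - 3
∂u/∂x ≠ ∂v/∂y and ∂u/∂y ≠ -∂v/∂x; the Cauchy-Riemann equations are not satisfied, so f is not analytic.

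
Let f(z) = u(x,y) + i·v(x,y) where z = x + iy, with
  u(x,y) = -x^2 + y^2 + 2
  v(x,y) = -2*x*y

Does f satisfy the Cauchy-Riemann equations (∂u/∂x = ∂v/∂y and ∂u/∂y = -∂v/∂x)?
∂u/∂x = -2*x
∂v/∂y = -2*x
∂u/∂y = 2*y
∂v/∂x = -2*y
∂u/∂x = ∂v/∂y and ∂u/∂y = -∂v/∂x hold identically; f is analytic.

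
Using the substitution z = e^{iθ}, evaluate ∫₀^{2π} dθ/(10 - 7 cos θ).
2*sqrt(51)*pi/51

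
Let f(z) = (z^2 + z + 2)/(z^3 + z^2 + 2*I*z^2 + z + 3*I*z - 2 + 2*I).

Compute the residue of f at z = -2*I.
Write f(z) = P(z)/Q(z) with P(z) = z^2 + z + 2 and Q(z) = z^3 + z^2 + 2*I*z^2 + z + 3*I*z - 2 + 2*I.
The denominator factors as Q(z) = (z + 2*I)*(z + I)*(z + 1 - I), so z = -2*I is a simple zero of Q and P is analytic there; z = -2*I is therefore a simple pole and
  Res(f, z₀) = P(z₀)/Q'(z₀).

Q'(z) = 3*z^2 + 2*z + 4*I*z + 1 + 3*I, so Q'(-2*I) = -3 - I.
P(-2*I) = -2 - 2*I.

Res(f, -2*I) = (-2 - 2*I)/(-3 - I) = 4/5 + 2*I/5

Final answer: 4/5 + 2*I/5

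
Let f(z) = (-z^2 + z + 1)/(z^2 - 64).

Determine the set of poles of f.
The singularities of f are the zeros of the denominator. Factoring,
  z^2 - 64 = (z + 8)*(z - 8)
so the candidates are z = -8, z = 8.

Check the numerator P(z) = -z^2 + z + 1 at each one:
  P(-8) = -71 ≠ 0, so z = -8 is a (simple) pole.
  P(8) = -55 ≠ 0, so z = 8 is a (simple) pole.

Poles of f: {-8, 8}

Final answer: {-8, 8}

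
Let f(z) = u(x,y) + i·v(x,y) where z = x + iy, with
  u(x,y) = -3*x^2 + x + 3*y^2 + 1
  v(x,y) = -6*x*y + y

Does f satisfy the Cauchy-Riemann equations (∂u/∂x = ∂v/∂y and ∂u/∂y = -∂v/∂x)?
∂u/∂x = 1 - 6*x
∂v/∂y = 1 - 6*x
∂u/∂y = 6*y
∂v/∂x = -6*y
∂u/∂x = ∂v/∂y and ∂u/∂y = -∂v/∂x hold identically; f is analytic.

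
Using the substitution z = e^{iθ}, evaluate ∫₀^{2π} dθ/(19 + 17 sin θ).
sqrt(2)*pi/6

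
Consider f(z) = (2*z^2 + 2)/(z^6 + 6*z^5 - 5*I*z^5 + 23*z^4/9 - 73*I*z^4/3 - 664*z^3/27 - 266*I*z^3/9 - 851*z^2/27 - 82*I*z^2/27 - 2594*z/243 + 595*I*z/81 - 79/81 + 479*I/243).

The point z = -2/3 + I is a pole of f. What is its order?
Factor the denominator:
  z^6 + 6*z^5 - 5*I*z^5 + 23*z^4/9 - 73*I*z^4/3 - 664*z^3/27 - 266*I*z^3/9 - 851*z^2/27 - 82*I*z^2/27 - 2594*z/243 + 595*I*z/81 - 79/81 + 479*I/243 = (z + 2/3 - I)^4*(z + 1/3)*(z + 3 - I)

The numerator P(z) = 2*z^2 + 2 has P(-2/3 + I) = 8/9 - 8*I/3 ≠ 0, so no factor of (z + 2/3 - I) cancels.
Near z = -2/3 + I we can therefore write f(z) = g(z)/(z + 2/3 - I)^4 with g analytic at -2/3 + I and g(-2/3 + I) ≠ 0 (g is the numerator divided by the remaining denominator factors).

Hence z = -2/3 + I is a pole of order 4.

Final answer: 4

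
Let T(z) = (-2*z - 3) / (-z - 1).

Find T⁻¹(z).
Set w = T(z) = (-2*z - 3) / (-z - 1) and solve for z:
  w*(-z - 1) = -2*z - 3
  -w + z*(2 - w) + 3 = 0
  z*(2 - w) = w - 3
  z = (3 - w)/(w - 2)
Renaming the variable, T⁻¹(z) = (-z + 3)/(z - 2).
(Check: ad - bc = -1 ≠ 0, so T is invertible.)

Final answer: (-z + 3)/(z - 2)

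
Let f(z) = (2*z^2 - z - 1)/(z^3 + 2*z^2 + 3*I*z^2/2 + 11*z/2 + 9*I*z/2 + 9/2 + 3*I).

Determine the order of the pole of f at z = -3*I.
1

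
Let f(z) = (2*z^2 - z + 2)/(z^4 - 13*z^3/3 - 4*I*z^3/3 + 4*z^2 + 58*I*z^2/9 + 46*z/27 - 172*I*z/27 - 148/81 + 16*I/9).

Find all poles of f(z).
{-1/3 + I, 2/3, 1 + 2*I/3, 3 - I/3}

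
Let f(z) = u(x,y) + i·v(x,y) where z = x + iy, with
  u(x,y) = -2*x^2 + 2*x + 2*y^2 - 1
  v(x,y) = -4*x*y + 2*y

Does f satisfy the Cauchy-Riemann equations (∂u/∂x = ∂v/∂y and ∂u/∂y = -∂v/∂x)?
∂u/∂x = 2 - 4*x
∂v/∂y = 2 - 4*x
∂u/∂y = 4*y
∂v/∂x = -4*y
∂u/∂x = ∂v/∂y and ∂u/∂y = -∂v/∂x hold identically; f is analytic.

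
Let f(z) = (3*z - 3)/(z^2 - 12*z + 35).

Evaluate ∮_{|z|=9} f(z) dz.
By the residue theorem, ∮_C f(z) dz = 2πi · (sum of the residues of f at the poles inside |z| = 9).

The denominator factors as (z - 5)*(z - 7), so the singularities of f are simple poles at z = 5, z = 7.
  |5|² = 25 < 81 = 9², so this pole is inside the contour.
  |7|² = 49 < 81 = 9², so this pole is inside the contour.

With P(z) = 3*z - 3 and Q(z) = z^2 - 12*z + 35, each pole is simple, so Res(f, z₀) = P(z₀)/Q'(z₀) with Q'(z) = 2*z - 12.
  Res(f, 5) = P(5)/Q'(5) = (12)/(-2) = -6
  Res(f, 7) = P(7)/Q'(7) = (18)/(2) = 9

Sum of residues inside C: 3
∮_C f(z) dz = 2πi · (3) = 6*I*pi

Final answer: 6*I*pi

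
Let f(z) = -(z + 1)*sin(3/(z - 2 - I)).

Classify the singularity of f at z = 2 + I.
Let u = z - 2 - I. Then
  sin(3/u) = Σ_{k≥0} (-1)^k (3)^(2k+1)/((2k+1)!·u^(2k+1)) = 3/u - 9/(2*u^3) + 81/(40*u^5) + ...
which has infinitely many negative powers of u, so sin(3/(z - 2 - I)) has an essential singularity at z = 2 + I.
The extra factor z + 1 is a nonzero polynomial; if the product had at most a pole at z = 2 + I, dividing by that polynomial would leave sin(3/(z - 2 - I)) with at most a pole too — contradiction. (Equivalently, the product's Laurent series still has infinitely many negative powers.)
So the singularity is essential.

Final answer: essential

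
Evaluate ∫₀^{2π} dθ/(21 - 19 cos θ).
Call the integral J. The integrand is 2π-periodic and we integrate over a full period, so shifting θ does not change the value (θ → θ + π flips the sign of the trig term). Hence
  J = ∫₀^{2π} dθ/(21 + 19 cos θ).
Put z = e^{iθ}: then cos θ = (z + 1/z)/2, dθ = dz/(iz), and z runs once counterclockwise around |z| = 1:
  J = ∮_{|z|=1} 1/(21 + 19*(z + 1/z)/2) · dz/(iz) = (2/i) ∮_{|z|=1} dz/(19*z^2 + 42*z + 19).
The roots of 19*z^2 + 42*z + 19 are z = (-21 ± sqrt(21^2 - 19^2))/19, with sqrt(80) = 4*sqrt(5); their product is 1, so only z₊ = -21/19 + 4*sqrt(5)/19 lies inside the unit circle (z₋ = -21/19 - 4*sqrt(5)/19 lies outside).
z₊ is a simple zero of q(z) = 19*z^2 + 42*z + 19, so Res(1/q, z₊) = 1/q'(z₊) with q'(z) = 38*z + 42; and q'(z₊) = 19*(z₊ - z₋) = 8*sqrt(5).
Therefore J = (2/i) · 2πi · 1/(8*sqrt(5)) = 2*pi/(4*sqrt(5)) = sqrt(5)*pi/10

Final answer: sqrt(5)*pi/10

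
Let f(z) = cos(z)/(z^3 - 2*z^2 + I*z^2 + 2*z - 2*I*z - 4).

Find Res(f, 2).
(3/20 - I/20)*cos(2)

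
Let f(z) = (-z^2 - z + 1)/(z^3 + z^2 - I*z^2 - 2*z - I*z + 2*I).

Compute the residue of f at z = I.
Write f(z) = P(z)/Q(z) with P(z) = -z^2 - z + 1 and Q(z) = z^3 + z^2 - I*z^2 - 2*z - I*z + 2*I.
The denominator factors as Q(z) = (z - I)*(z + 2)*(z - 1), so z = I is a simple zero of Q and P is analytic there; z = I is therefore a simple pole and
  Res(f, z₀) = P(z₀)/Q'(z₀).

Q'(z) = 3*z^2 + 2*z - 2*I*z - 2 - I, so Q'(I) = -3 + I.
P(I) = 2 - I.

Res(f, I) = (2 - I)/(-3 + I) = -7/10 + I/10

Final answer: -7/10 + I/10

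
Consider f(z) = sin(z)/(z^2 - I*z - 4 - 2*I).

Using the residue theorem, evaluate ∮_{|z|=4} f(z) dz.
pi*(2/17 + 8*I/17)*sin(2) + pi*(2/17 + 8*I/17)*sin(2 + I)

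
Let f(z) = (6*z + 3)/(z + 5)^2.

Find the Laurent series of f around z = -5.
Put w = z - (-5), i.e. z = w - 5. The denominator is w^2, so it suffices to rewrite the numerator in powers of w.

P(z) = 6*z + 3
P(w - 5) = -27 + 6*w

Dividing each term by w^2:
  f = -27/w^2 + 6/w

Substituting back w = z + 5:
  f(z) = -27/(z + 5)^2 + 6/(z + 5)

The series is finite because the numerator is a polynomial; the negative powers form the principal part, and the coefficient of 1/(z + 5) gives Res(f, -5) = 6.

Final answer: -27/(z + 5)^2 + 6/(z + 5)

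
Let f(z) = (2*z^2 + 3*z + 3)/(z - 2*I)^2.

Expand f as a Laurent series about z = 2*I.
Put w = z - (2*I), i.e. z = w + 2*I. The denominator is w^2, so it suffices to rewrite the numerator in powers of w.

P(z) = 2*z^2 + 3*z + 3
P(w + 2*I) = -5 + 6*I + (3 + 8*I)*w + 2*w^2

Dividing each term by w^2:
  f = (-5 + 6*I)/w^2 + (3 + 8*I)/w + 2

Substituting back w = z - 2*I:
  f(z) = (-5 + 6*I)/(z - 2*I)^2 + (3 + 8*I)/(z - 2*I) + 2

The series is finite because the numerator is a polynomial; the negative powers form the principal part, and the coefficient of 1/(z - 2*I) gives Res(f, 2*I) = 3 + 8*I.

Final answer: (-5 + 6*I)/(z - 2*I)^2 + (3 + 8*I)/(z - 2*I) + 2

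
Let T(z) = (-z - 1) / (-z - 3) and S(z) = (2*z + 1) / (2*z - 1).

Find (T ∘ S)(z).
2*z/(4*z - 1)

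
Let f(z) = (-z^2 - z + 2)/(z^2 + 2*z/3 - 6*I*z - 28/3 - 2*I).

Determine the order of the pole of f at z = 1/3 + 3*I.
Factor the denominator:
  z^2 + 2*z/3 - 6*I*z - 28/3 - 2*I = (z - 1/3 - 3*I)*(z + 1 - 3*I)

The numerator P(z) = -z^2 - z + 2 has P(1/3 + 3*I) = 95/9 - 5*I ≠ 0, so no factor of (z - 1/3 - 3*I) cancels.
Near z = 1/3 + 3*I we can therefore write f(z) = g(z)/(z - 1/3 - 3*I) with g analytic at 1/3 + 3*I and g(1/3 + 3*I) ≠ 0 (g is the numerator divided by the remaining denominator factors).

Hence z = 1/3 + 3*I is a pole of order 1.

Final answer: 1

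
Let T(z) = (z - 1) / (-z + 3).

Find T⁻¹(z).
Set w = T(z) = (z - 1) / (-z + 3) and solve for z:
  w*(-z + 3) = z - 1
  3*w + z*(-w - 1) + 1 = 0
  z*(-w - 1) = -3*w - 1
  z = (3*w + 1)/(w + 1)
Renaming the variable, T⁻¹(z) = (3*z + 1)/(z + 1).
(Check: ad - bc = 2 ≠ 0, so T is invertible.)

Final answer: (3*z + 1)/(z + 1)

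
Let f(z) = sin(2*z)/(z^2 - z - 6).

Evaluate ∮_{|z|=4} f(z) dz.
2*I*pi*sin(4)/5 + 2*I*pi*sin(6)/5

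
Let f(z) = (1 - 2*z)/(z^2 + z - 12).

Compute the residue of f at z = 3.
-5/7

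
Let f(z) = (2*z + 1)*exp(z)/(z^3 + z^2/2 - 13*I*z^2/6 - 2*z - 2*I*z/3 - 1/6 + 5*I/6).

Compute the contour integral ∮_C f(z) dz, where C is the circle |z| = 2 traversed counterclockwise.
By the residue theorem, ∮_C f(z) dz = 2πi · (sum of the residues of f at the poles inside |z| = 2).

The denominator factors as (z - 1/2 - I/2)*(z + 1 - 2*I/3)*(z - I), so the singularities of f are simple poles at z = 1/2 + I/2, z = -1 + 2*I/3, z = I.
  |1/2 + I/2|² = 1/2 < 4 = 2², so this pole is inside the contour.
  |-1 + 2*I/3|² = 13/9 < 4 = 2², so this pole is inside the contour.
  |I|² = 1 < 4 = 2², so this pole is inside the contour.

With P(z) = (2*z + 1)*exp(z) and Q(z) = z^3 + z^2/2 - 13*I*z^2/6 - 2*z - 2*I*z/3 - 1/6 + 5*I/6, each pole is simple, so Res(f, z₀) = P(z₀)/Q'(z₀) with Q'(z) = 3*z^2 + z - 13*I*z/3 - 2 - 2*I/3.
  Res(f, 1/2 + I/2) = P(1/2 + I/2)/Q'(1/2 + I/2) = ((2 + I)*exp(1/2 + I/2))/(2/3 - 5*I/6) = (18/41 + 84*I/41)*exp(1/2 + I/2)
  Res(f, -1 + 2*I/3) = P(-1 + 2*I/3)/Q'(-1 + 2*I/3) = ((-1 + 4*I/3)*exp(-1 + 2*I/3))/(14/9 + I/3) = (-18/41 + 39*I/41)*exp(-1 + 2*I/3)
  Res(f, I) = P(I)/Q'(I) = ((1 + 2*I)*exp(I))/(-2/3 + I/3) = -3*I*exp(I)

Sum of residues inside C: -3*I*exp(I) + (-18/41 + 39*I/41)*exp(-1 + 2*I/3) + (18/41 + 84*I/41)*exp(1/2 + I/2)
∮_C f(z) dz = 2πi · (-3*I*exp(I) + (-18/41 + 39*I/41)*exp(-1 + 2*I/3) + (18/41 + 84*I/41)*exp(1/2 + I/2)) = pi*(-168/41 + 36*I/41)*exp(1/2 + I/2) + pi*(-78/41 - 36*I/41)*exp(-1 + 2*I/3) + 6*pi*exp(I)

Final answer: pi*(-168/41 + 36*I/41)*exp(1/2 + I/2) + pi*(-78/41 - 36*I/41)*exp(-1 + 2*I/3) + 6*pi*exp(I)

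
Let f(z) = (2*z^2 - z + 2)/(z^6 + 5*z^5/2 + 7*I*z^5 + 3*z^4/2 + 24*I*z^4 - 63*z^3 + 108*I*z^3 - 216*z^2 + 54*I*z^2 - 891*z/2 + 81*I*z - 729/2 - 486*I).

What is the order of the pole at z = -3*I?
Factor the denominator:
  z^6 + 5*z^5/2 + 7*I*z^5 + 3*z^4/2 + 24*I*z^4 - 63*z^3 + 108*I*z^3 - 216*z^2 + 54*I*z^2 - 891*z/2 + 81*I*z - 729/2 - 486*I = (z + 3*I)^4*(z + 3/2 - 3*I)*(z + 1 - 2*I)

The numerator P(z) = 2*z^2 - z + 2 has P(-3*I) = -16 + 3*I ≠ 0, so no factor of (z + 3*I) cancels.
Near z = -3*I we can therefore write f(z) = g(z)/(z + 3*I)^4 with g analytic at -3*I and g(-3*I) ≠ 0 (g is the numerator divided by the remaining denominator factors).

Hence z = -3*I is a pole of order 4.

Final answer: 4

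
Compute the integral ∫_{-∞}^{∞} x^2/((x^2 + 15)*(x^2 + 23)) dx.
Let f(z) = z^2/((z^2 + 15)*(z^2 + 23)). The denominator has no real zeros and deg Q - deg P = 2 ≥ 2, so the integral of f over the upper semicircle |z| = R tends to 0 as R → ∞. Closing the contour in the upper half-plane,
  ∫_{-∞}^{∞} f(x) dx = 2πi · Σ Res(f, z_k)  over the poles with Im z_k > 0.

Zeros of the denominator: z^2 + 15 = 0 gives z = ±sqrt(15)*I; z^2 + 23 = 0 gives z = ±sqrt(23)*I.
Upper half-plane: z = sqrt(15)*I, z = sqrt(23)*I (simple).

Each pole is a simple zero of Q(z) = z^4 + 38*z^2 + 345, so Res(f, z₀) = P(z₀)/Q'(z₀) with P(z) = z^2, Q'(z) = 4*z^3 + 76*z:
  Res(f, sqrt(15)*I) = (-15)/(16*sqrt(15)*I) = sqrt(15)*I/16
  Res(f, sqrt(23)*I) = (-23)/(-16*sqrt(23)*I) = -sqrt(23)*I/16

Sum of residues: I*(-sqrt(23) + sqrt(15))/16
∫_{-∞}^{∞} f(x) dx = 2πi · (I*(-sqrt(23) + sqrt(15))/16) = pi*(-sqrt(15) + sqrt(23))/8

Final answer: pi*(-sqrt(15) + sqrt(23))/8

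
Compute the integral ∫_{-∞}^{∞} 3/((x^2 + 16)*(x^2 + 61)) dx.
Let f(z) = 3/((z^2 + 16)*(z^2 + 61)). The denominator has no real zeros and deg Q - deg P = 4 ≥ 2, so the integral of f over the upper semicircle |z| = R tends to 0 as R → ∞. Closing the contour in the upper half-plane,
  ∫_{-∞}^{∞} f(x) dx = 2πi · Σ Res(f, z_k)  over the poles with Im z_k > 0.

Zeros of the denominator: z^2 + 16 = 0 gives z = ±4*I; z^2 + 61 = 0 gives z = ±sqrt(61)*I.
Upper half-plane: z = 4*I, z = sqrt(61)*I (simple).

Each pole is a simple zero of Q(z) = z^4 + 77*z^2 + 976, so Res(f, z₀) = P(z₀)/Q'(z₀) with P(z) = 3, Q'(z) = 4*z^3 + 154*z:
  Res(f, 4*I) = (3)/(360*I) = -I/120
  Res(f, sqrt(61)*I) = (3)/(-90*sqrt(61)*I) = sqrt(61)*I/1830

Sum of residues: I*(-61 + 4*sqrt(61))/7320
∫_{-∞}^{∞} f(x) dx = 2πi · (I*(-61 + 4*sqrt(61))/7320) = pi*(61 - 4*sqrt(61))/3660

Final answer: pi*(61 - 4*sqrt(61))/3660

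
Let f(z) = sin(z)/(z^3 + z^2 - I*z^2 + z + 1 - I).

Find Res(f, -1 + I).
Write f(z) = P(z)/Q(z) with P(z) = sin(z) and Q(z) = z^3 + z^2 - I*z^2 + z + 1 - I.
The denominator factors as Q(z) = (z + I)*(z + 1 - I)*(z - I), so z = -1 + I is a simple zero of Q and P is analytic there; z = -1 + I is therefore a simple pole and
  Res(f, z₀) = P(z₀)/Q'(z₀).

Q'(z) = 3*z^2 + 2*z - 2*I*z + 1, so Q'(-1 + I) = 1 - 2*I.
P(-1 + I) = -sin(1 - I).

Res(f, -1 + I) = (-sin(1 - I))/(1 - 2*I) = (-1/5 - 2*I/5)*sin(1 - I)

Final answer: (-1/5 - 2*I/5)*sin(1 - I)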